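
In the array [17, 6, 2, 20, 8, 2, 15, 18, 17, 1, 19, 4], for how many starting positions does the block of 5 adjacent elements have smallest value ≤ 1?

[17, 6, 2, 20, 8] → min 2
[6, 2, 20, 8, 2] → min 2
[2, 20, 8, 2, 15] → min 2
[20, 8, 2, 15, 18] → min 2
[8, 2, 15, 18, 17] → min 2
[2, 15, 18, 17, 1] → min 1  ≤ 1 ✓
[15, 18, 17, 1, 19] → min 1  ≤ 1 ✓
[18, 17, 1, 19, 4] → min 1  ≤ 1 ✓
3 windows satisfy the condition.

3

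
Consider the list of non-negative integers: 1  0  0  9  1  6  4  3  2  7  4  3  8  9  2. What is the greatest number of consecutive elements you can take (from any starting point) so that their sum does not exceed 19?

6

Extend to the right; shrink from the left whenever the sum exceeds 19:
[1] sum 1 len 1
[1, 0] sum 1 len 2
[1, 0, 0] sum 1 len 3
[1, 0, 0, 9] sum 10 len 4
[1, 0, 0, 9, 1] sum 11 len 5
[1, 0, 0, 9, 1, 6] sum 17 len 6
[1, 6, 4] sum 11 len 3
[1, 6, 4, 3] sum 14 len 4
[1, 6, 4, 3, 2] sum 16 len 5
[4, 3, 2, 7] sum 16 len 4
[3, 2, 7, 4] sum 16 len 4
[3, 2, 7, 4, 3] sum 19 len 5
[4, 3, 8] sum 15 len 3
[8, 9] sum 17 len 2
[8, 9, 2] sum 19 len 3
Longest length seen: 6.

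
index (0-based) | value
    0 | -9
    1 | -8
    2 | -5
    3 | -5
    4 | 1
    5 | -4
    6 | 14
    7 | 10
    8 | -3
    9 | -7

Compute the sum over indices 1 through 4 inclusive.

-17

Elements at indices 1..4: -8, -5, -5, 1
sum(-8, -5, -5, 1) = -17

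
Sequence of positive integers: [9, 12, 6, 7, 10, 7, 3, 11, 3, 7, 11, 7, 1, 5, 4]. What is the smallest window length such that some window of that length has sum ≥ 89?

add 9: running sum 9 < 89
add 12: running sum 21 < 89
add 6: running sum 27 < 89
add 7: running sum 34 < 89
add 10: running sum 44 < 89
add 7: running sum 51 < 89
add 3: running sum 54 < 89
add 11: running sum 65 < 89
add 3: running sum 68 < 89
add 7: running sum 75 < 89
add 11: running sum 86 < 89
add 7: shortest ending here [9, 12, 6, 7, 10, 7, 3, 11, 3, 7, 11, 7] sum 93, len 12
add 1: shortest ending here [9, 12, 6, 7, 10, 7, 3, 11, 3, 7, 11, 7, 1] sum 94, len 13
add 5: shortest ending here [12, 6, 7, 10, 7, 3, 11, 3, 7, 11, 7, 1, 5] sum 90, len 13
add 4: shortest ending here [12, 6, 7, 10, 7, 3, 11, 3, 7, 11, 7, 1, 5, 4] sum 94, len 14
Shortest qualifying length: 12.

12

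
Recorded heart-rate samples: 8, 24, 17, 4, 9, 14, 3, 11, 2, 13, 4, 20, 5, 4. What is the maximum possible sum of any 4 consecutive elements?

Each size-4 window and its sum:
(8, 24, 17, 4) → sum 53
(24, 17, 4, 9) → sum 54
(17, 4, 9, 14) → sum 44
(4, 9, 14, 3) → sum 30
(9, 14, 3, 11) → sum 37
(14, 3, 11, 2) → sum 30
(3, 11, 2, 13) → sum 29
(11, 2, 13, 4) → sum 30
(2, 13, 4, 20) → sum 39
(13, 4, 20, 5) → sum 42
(4, 20, 5, 4) → sum 33
Maximum of these is 54.

54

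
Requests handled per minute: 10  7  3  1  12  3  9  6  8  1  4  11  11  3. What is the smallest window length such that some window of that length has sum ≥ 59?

Extend right; whenever the sum reaches 59, record the length and shrink from the left:
add 10: running sum 10 < 59
add 7: running sum 17 < 59
add 3: running sum 20 < 59
add 1: running sum 21 < 59
add 12: running sum 33 < 59
add 3: running sum 36 < 59
add 9: running sum 45 < 59
add 6: running sum 51 < 59
end 8: [10, 7, 3, 1, 12, 3, 9, 6, 8] sum 59, len 9
end 9: [10, 7, 3, 1, 12, 3, 9, 6, 8, 1] sum 60, len 10
end 10: [10, 7, 3, 1, 12, 3, 9, 6, 8, 1, 4] sum 64, len 11
end 11: [7, 3, 1, 12, 3, 9, 6, 8, 1, 4, 11] sum 65, len 11
end 12: [12, 3, 9, 6, 8, 1, 4, 11, 11] sum 65, len 9
end 13: [12, 3, 9, 6, 8, 1, 4, 11, 11, 3] sum 68, len 10
Shortest qualifying length: 9.

9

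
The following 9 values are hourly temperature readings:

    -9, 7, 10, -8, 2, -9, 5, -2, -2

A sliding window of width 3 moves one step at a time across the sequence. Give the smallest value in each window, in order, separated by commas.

Sliding a size-3 window across the 9 values:
(-9, 7, 10) → min -9
(7, 10, -8) → min -8
(10, -8, 2) → min -8
(-8, 2, -9) → min -9
(2, -9, 5) → min -9
(-9, 5, -2) → min -9
(5, -2, -2) → min -2

-9, -8, -8, -9, -9, -9, -2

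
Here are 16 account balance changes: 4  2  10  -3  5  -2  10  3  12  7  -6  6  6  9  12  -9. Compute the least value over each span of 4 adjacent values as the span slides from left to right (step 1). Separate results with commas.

-3, -3, -3, -3, -2, -2, 3, -6, -6, -6, -6, 6, -9

[4, 2, 10, -3] → min -3
[2, 10, -3, 5] → min -3
[10, -3, 5, -2] → min -3
[-3, 5, -2, 10] → min -3
[5, -2, 10, 3] → min -2
[-2, 10, 3, 12] → min -2
[10, 3, 12, 7] → min 3
[3, 12, 7, -6] → min -6
[12, 7, -6, 6] → min -6
[7, -6, 6, 6] → min -6
[-6, 6, 6, 9] → min -6
[6, 6, 9, 12] → min 6
[6, 9, 12, -9] → min -9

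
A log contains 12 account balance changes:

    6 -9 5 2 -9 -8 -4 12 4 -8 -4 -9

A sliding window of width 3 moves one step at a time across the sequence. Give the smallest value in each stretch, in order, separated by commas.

-9, -9, -9, -9, -9, -8, -4, -8, -8, -9

Sliding a size-3 window across the 12 values:
[6, -9, 5] → min -9
[-9, 5, 2] → min -9
[5, 2, -9] → min -9
[2, -9, -8] → min -9
[-9, -8, -4] → min -9
[-8, -4, 12] → min -8
[-4, 12, 4] → min -4
[12, 4, -8] → min -8
[4, -8, -4] → min -8
[-8, -4, -9] → min -9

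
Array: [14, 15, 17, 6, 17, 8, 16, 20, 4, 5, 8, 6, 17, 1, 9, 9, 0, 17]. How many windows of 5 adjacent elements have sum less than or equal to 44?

14 15 17 6 17 → sum 69
15 17 6 17 8 → sum 63
17 6 17 8 16 → sum 64
6 17 8 16 20 → sum 67
17 8 16 20 4 → sum 65
8 16 20 4 5 → sum 53
16 20 4 5 8 → sum 53
20 4 5 8 6 → sum 43  ≤ 44 ✓
4 5 8 6 17 → sum 40  ≤ 44 ✓
5 8 6 17 1 → sum 37  ≤ 44 ✓
8 6 17 1 9 → sum 41  ≤ 44 ✓
6 17 1 9 9 → sum 42  ≤ 44 ✓
17 1 9 9 0 → sum 36  ≤ 44 ✓
1 9 9 0 17 → sum 36  ≤ 44 ✓
7 windows satisfy the condition.

7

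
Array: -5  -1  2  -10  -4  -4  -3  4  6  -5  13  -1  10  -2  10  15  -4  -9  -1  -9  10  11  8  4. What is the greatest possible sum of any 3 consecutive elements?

[-5, -1, 2] → sum -4
[-1, 2, -10] → sum -9
[2, -10, -4] → sum -12
[-10, -4, -4] → sum -18
[-4, -4, -3] → sum -11
[-4, -3, 4] → sum -3
[-3, 4, 6] → sum 7
[4, 6, -5] → sum 5
[6, -5, 13] → sum 14
[-5, 13, -1] → sum 7
[13, -1, 10] → sum 22
[-1, 10, -2] → sum 7
[10, -2, 10] → sum 18
[-2, 10, 15] → sum 23
[10, 15, -4] → sum 21
[15, -4, -9] → sum 2
[-4, -9, -1] → sum -14
[-9, -1, -9] → sum -19
[-1, -9, 10] → sum 0
[-9, 10, 11] → sum 12
[10, 11, 8] → sum 29
[11, 8, 4] → sum 23
Greatest of these is 29.

29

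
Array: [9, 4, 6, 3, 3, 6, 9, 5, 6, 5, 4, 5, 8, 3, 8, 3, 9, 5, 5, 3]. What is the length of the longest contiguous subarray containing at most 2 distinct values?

4

Extend right; when distinct count exceeds 2, shrink from the left:
add 9: window [9] (1 distinct), len 1
add 4: window [9, 4] (2 distinct), len 2
add 6: window [4, 6] (2 distinct), len 2
add 3: window [6, 3] (2 distinct), len 2
add 3: window [6, 3, 3] (2 distinct), len 3
add 6: window [6, 3, 3, 6] (2 distinct), len 4
add 9: window [6, 9] (2 distinct), len 2
add 5: window [9, 5] (2 distinct), len 2
add 6: window [5, 6] (2 distinct), len 2
add 5: window [5, 6, 5] (2 distinct), len 3
add 4: window [5, 4] (2 distinct), len 2
add 5: window [5, 4, 5] (2 distinct), len 3
add 8: window [5, 8] (2 distinct), len 2
add 3: window [8, 3] (2 distinct), len 2
add 8: window [8, 3, 8] (2 distinct), len 3
add 3: window [8, 3, 8, 3] (2 distinct), len 4
add 9: window [3, 9] (2 distinct), len 2
add 5: window [9, 5] (2 distinct), len 2
add 5: window [9, 5, 5] (2 distinct), len 3
add 3: window [5, 5, 3] (2 distinct), len 3
Longest length with ≤2 distinct: 4.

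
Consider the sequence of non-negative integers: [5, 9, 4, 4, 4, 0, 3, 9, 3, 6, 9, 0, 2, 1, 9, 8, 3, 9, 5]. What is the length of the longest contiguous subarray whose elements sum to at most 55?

13

add 5: [5] sum 5, len 1
add 9: [5, 9] sum 14, len 2
add 4: [5, 9, 4] sum 18, len 3
add 4: [5, 9, 4, 4] sum 22, len 4
add 4: [5, 9, 4, 4, 4] sum 26, len 5
add 0: [5, 9, 4, 4, 4, 0] sum 26, len 6
add 3: [5, 9, 4, 4, 4, 0, 3] sum 29, len 7
add 9: [5, 9, 4, 4, 4, 0, 3, 9] sum 38, len 8
add 3: [5, 9, 4, 4, 4, 0, 3, 9, 3] sum 41, len 9
add 6: [5, 9, 4, 4, 4, 0, 3, 9, 3, 6] sum 47, len 10
add 9: [9, 4, 4, 4, 0, 3, 9, 3, 6, 9] sum 51, len 10
add 0: [9, 4, 4, 4, 0, 3, 9, 3, 6, 9, 0] sum 51, len 11
add 2: [9, 4, 4, 4, 0, 3, 9, 3, 6, 9, 0, 2] sum 53, len 12
add 1: [9, 4, 4, 4, 0, 3, 9, 3, 6, 9, 0, 2, 1] sum 54, len 13
add 9: [4, 4, 4, 0, 3, 9, 3, 6, 9, 0, 2, 1, 9] sum 54, len 13
add 8: [4, 0, 3, 9, 3, 6, 9, 0, 2, 1, 9, 8] sum 54, len 12
add 3: [0, 3, 9, 3, 6, 9, 0, 2, 1, 9, 8, 3] sum 53, len 12
add 9: [3, 6, 9, 0, 2, 1, 9, 8, 3, 9] sum 50, len 10
add 5: [3, 6, 9, 0, 2, 1, 9, 8, 3, 9, 5] sum 55, len 11
Longest length seen: 13.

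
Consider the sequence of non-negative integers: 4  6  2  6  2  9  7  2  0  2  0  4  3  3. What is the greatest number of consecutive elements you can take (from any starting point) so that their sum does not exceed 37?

→ 4: sum 4, len 1
→ 6: sum 10, len 2
→ 2: sum 12, len 3
→ 6: sum 18, len 4
→ 2: sum 20, len 5
→ 9: sum 29, len 6
→ 7: sum 36, len 7
→ 2 (dropped 4): sum 34, len 7
→ 0: sum 34, len 8
→ 2: sum 36, len 9
→ 0: sum 36, len 10
→ 4 (dropped 6): sum 34, len 10
→ 3: sum 37, len 11
→ 3 (dropped 2, 6): sum 32, len 10
Longest length seen: 11.

11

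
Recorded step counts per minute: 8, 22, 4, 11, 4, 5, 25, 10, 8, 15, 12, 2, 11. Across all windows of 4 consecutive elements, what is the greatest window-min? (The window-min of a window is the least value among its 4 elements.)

Each size-4 window and its min:
8 22 4 11 → min 4
22 4 11 4 → min 4
4 11 4 5 → min 4
11 4 5 25 → min 4
4 5 25 10 → min 4
5 25 10 8 → min 5
25 10 8 15 → min 8
10 8 15 12 → min 8
8 15 12 2 → min 2
15 12 2 11 → min 2
Greatest of these is 8.

8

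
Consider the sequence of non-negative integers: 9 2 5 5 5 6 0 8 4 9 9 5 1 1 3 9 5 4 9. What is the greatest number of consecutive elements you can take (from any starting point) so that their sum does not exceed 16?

Extend to the right; shrink from the left whenever the sum exceeds 16:
→ 9: sum 9, len 1
→ 2: sum 11, len 2
→ 5: sum 16, len 3
→ 5 (dropped 9): sum 12, len 3
→ 5 (dropped 2): sum 15, len 3
→ 6 (dropped 5): sum 16, len 3
→ 0: sum 16, len 4
→ 8 (dropped 5, 5): sum 14, len 3
→ 4 (dropped 6): sum 12, len 3
→ 9 (dropped 0, 8): sum 13, len 2
→ 9 (dropped 4, 9): sum 9, len 1
→ 5: sum 14, len 2
→ 1: sum 15, len 3
→ 1: sum 16, len 4
→ 3 (dropped 9): sum 10, len 4
→ 9 (dropped 5): sum 14, len 4
→ 5 (dropped 1, 1, 3): sum 14, len 2
→ 4 (dropped 9): sum 9, len 2
→ 9 (dropped 5): sum 13, len 2
Longest length seen: 4.

4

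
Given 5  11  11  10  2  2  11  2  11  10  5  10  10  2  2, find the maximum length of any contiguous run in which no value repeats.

4

add 5: [5] len 1
add 11: [5, 11] len 2
add 11 (repeat 11, move left end past it): [11] len 1
add 10: [11, 10] len 2
add 2: [11, 10, 2] len 3
add 2 (repeat 2, move left end past it): [2] len 1
add 11: [2, 11] len 2
add 2 (repeat 2, move left end past it): [11, 2] len 2
add 11 (repeat 11, move left end past it): [2, 11] len 2
add 10: [2, 11, 10] len 3
add 5: [2, 11, 10, 5] len 4
add 10 (repeat 10, move left end past it): [5, 10] len 2
add 10 (repeat 10, move left end past it): [10] len 1
add 2: [10, 2] len 2
add 2 (repeat 2, move left end past it): [2] len 1
Longest all-distinct length: 4.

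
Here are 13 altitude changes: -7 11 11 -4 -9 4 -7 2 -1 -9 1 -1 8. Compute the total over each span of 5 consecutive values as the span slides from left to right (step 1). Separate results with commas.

2, 13, -5, -14, -11, -11, -14, -8, -2

Sliding a size-5 window across the 13 values:
(-7, 11, 11, -4, -9) → sum 2
(11, 11, -4, -9, 4) → sum 13
(11, -4, -9, 4, -7) → sum -5
(-4, -9, 4, -7, 2) → sum -14
(-9, 4, -7, 2, -1) → sum -11
(4, -7, 2, -1, -9) → sum -11
(-7, 2, -1, -9, 1) → sum -14
(2, -1, -9, 1, -1) → sum -8
(-1, -9, 1, -1, 8) → sum -2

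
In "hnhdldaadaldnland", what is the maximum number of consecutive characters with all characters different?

[h] len 1
[h, n] len 2
[n, h] len 2
[n, h, d] len 3
[n, h, d, l] len 4
[l, d] len 2
[l, d, a] len 3
[a] len 1
[a, d] len 2
[d, a] len 2
[d, a, l] len 3
[a, l, d] len 3
[a, l, d, n] len 4
[d, n, l] len 3
[d, n, l, a] len 4
[l, a, n] len 3
[l, a, n, d] len 4
Longest all-distinct length: 4.

4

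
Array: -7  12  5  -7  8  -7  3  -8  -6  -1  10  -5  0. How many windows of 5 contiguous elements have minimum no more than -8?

(-7, 12, 5, -7, 8) → min -7
(12, 5, -7, 8, -7) → min -7
(5, -7, 8, -7, 3) → min -7
(-7, 8, -7, 3, -8) → min -8  ≤ -8 ✓
(8, -7, 3, -8, -6) → min -8  ≤ -8 ✓
(-7, 3, -8, -6, -1) → min -8  ≤ -8 ✓
(3, -8, -6, -1, 10) → min -8  ≤ -8 ✓
(-8, -6, -1, 10, -5) → min -8  ≤ -8 ✓
(-6, -1, 10, -5, 0) → min -6
5 windows satisfy the condition.

5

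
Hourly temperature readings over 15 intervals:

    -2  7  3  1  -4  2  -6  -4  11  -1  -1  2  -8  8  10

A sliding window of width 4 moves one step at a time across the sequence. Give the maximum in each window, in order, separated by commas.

Sliding a size-4 window across the 15 values:
[-2, 7, 3, 1] → max 7
[7, 3, 1, -4] → max 7
[3, 1, -4, 2] → max 3
[1, -4, 2, -6] → max 2
[-4, 2, -6, -4] → max 2
[2, -6, -4, 11] → max 11
[-6, -4, 11, -1] → max 11
[-4, 11, -1, -1] → max 11
[11, -1, -1, 2] → max 11
[-1, -1, 2, -8] → max 2
[-1, 2, -8, 8] → max 8
[2, -8, 8, 10] → max 10

7, 7, 3, 2, 2, 11, 11, 11, 11, 2, 8, 10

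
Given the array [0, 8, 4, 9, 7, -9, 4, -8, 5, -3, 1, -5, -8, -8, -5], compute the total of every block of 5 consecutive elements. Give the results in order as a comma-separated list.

[0, 8, 4, 9, 7] → sum 28
[8, 4, 9, 7, -9] → sum 19
[4, 9, 7, -9, 4] → sum 15
[9, 7, -9, 4, -8] → sum 3
[7, -9, 4, -8, 5] → sum -1
[-9, 4, -8, 5, -3] → sum -11
[4, -8, 5, -3, 1] → sum -1
[-8, 5, -3, 1, -5] → sum -10
[5, -3, 1, -5, -8] → sum -10
[-3, 1, -5, -8, -8] → sum -23
[1, -5, -8, -8, -5] → sum -25

28, 19, 15, 3, -1, -11, -1, -10, -10, -23, -25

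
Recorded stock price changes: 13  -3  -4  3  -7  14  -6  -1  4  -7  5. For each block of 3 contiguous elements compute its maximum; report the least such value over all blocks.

3

Each size-3 window and its max:
(13, -3, -4) → max 13
(-3, -4, 3) → max 3
(-4, 3, -7) → max 3
(3, -7, 14) → max 14
(-7, 14, -6) → max 14
(14, -6, -1) → max 14
(-6, -1, 4) → max 4
(-1, 4, -7) → max 4
(4, -7, 5) → max 5
Least of these is 3.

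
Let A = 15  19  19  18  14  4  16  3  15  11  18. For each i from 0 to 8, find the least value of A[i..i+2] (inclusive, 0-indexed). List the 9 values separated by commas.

Sliding a size-3 window across the 11 values:
[15, 19, 19] → min 15
[19, 19, 18] → min 18
[19, 18, 14] → min 14
[18, 14, 4] → min 4
[14, 4, 16] → min 4
[4, 16, 3] → min 3
[16, 3, 15] → min 3
[3, 15, 11] → min 3
[15, 11, 18] → min 11

15, 18, 14, 4, 4, 3, 3, 3, 11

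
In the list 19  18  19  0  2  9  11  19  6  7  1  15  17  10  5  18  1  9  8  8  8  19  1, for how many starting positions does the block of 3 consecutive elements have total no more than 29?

(19, 18, 19) → sum 56
(18, 19, 0) → sum 37
(19, 0, 2) → sum 21  ≤ 29 ✓
(0, 2, 9) → sum 11  ≤ 29 ✓
(2, 9, 11) → sum 22  ≤ 29 ✓
(9, 11, 19) → sum 39
(11, 19, 6) → sum 36
(19, 6, 7) → sum 32
(6, 7, 1) → sum 14  ≤ 29 ✓
(7, 1, 15) → sum 23  ≤ 29 ✓
(1, 15, 17) → sum 33
(15, 17, 10) → sum 42
(17, 10, 5) → sum 32
(10, 5, 18) → sum 33
(5, 18, 1) → sum 24  ≤ 29 ✓
(18, 1, 9) → sum 28  ≤ 29 ✓
(1, 9, 8) → sum 18  ≤ 29 ✓
(9, 8, 8) → sum 25  ≤ 29 ✓
(8, 8, 8) → sum 24  ≤ 29 ✓
(8, 8, 19) → sum 35
(8, 19, 1) → sum 28  ≤ 29 ✓
11 windows satisfy the condition.

11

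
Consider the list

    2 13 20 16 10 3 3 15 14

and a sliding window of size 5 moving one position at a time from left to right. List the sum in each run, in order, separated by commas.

(2, 13, 20, 16, 10) → sum 61
(13, 20, 16, 10, 3) → sum 62
(20, 16, 10, 3, 3) → sum 52
(16, 10, 3, 3, 15) → sum 47
(10, 3, 3, 15, 14) → sum 45

61, 62, 52, 47, 45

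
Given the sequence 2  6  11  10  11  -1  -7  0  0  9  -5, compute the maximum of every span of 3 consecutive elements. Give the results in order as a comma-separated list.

2 6 11 → max 11
6 11 10 → max 11
11 10 11 → max 11
10 11 -1 → max 11
11 -1 -7 → max 11
-1 -7 0 → max 0
-7 0 0 → max 0
0 0 9 → max 9
0 9 -5 → max 9

11, 11, 11, 11, 11, 0, 0, 9, 9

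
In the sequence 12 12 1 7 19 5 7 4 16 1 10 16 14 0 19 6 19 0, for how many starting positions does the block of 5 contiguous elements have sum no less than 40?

12 12 1 7 19 → sum 51  ≥ 40 ✓
12 1 7 19 5 → sum 44  ≥ 40 ✓
1 7 19 5 7 → sum 39
7 19 5 7 4 → sum 42  ≥ 40 ✓
19 5 7 4 16 → sum 51  ≥ 40 ✓
5 7 4 16 1 → sum 33
7 4 16 1 10 → sum 38
4 16 1 10 16 → sum 47  ≥ 40 ✓
16 1 10 16 14 → sum 57  ≥ 40 ✓
1 10 16 14 0 → sum 41  ≥ 40 ✓
10 16 14 0 19 → sum 59  ≥ 40 ✓
16 14 0 19 6 → sum 55  ≥ 40 ✓
14 0 19 6 19 → sum 58  ≥ 40 ✓
0 19 6 19 0 → sum 44  ≥ 40 ✓
11 windows satisfy the condition.

11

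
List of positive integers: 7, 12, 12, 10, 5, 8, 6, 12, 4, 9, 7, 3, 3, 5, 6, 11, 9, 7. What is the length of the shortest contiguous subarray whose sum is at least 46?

5

add 7: running sum 7 < 46
add 12: running sum 19 < 46
add 12: running sum 31 < 46
add 10: running sum 41 < 46
add 5: shortest ending here [7, 12, 12, 10, 5] sum 46, len 5
add 8: shortest ending here [12, 12, 10, 5, 8] sum 47, len 5
add 6: shortest ending here [12, 12, 10, 5, 8, 6] sum 53, len 6
add 12: shortest ending here [12, 10, 5, 8, 6, 12] sum 53, len 6
add 4: shortest ending here [12, 10, 5, 8, 6, 12, 4] sum 57, len 7
add 9: shortest ending here [10, 5, 8, 6, 12, 4, 9] sum 54, len 7
add 7: shortest ending here [8, 6, 12, 4, 9, 7] sum 46, len 6
add 3: shortest ending here [8, 6, 12, 4, 9, 7, 3] sum 49, len 7
add 3: shortest ending here [8, 6, 12, 4, 9, 7, 3, 3] sum 52, len 8
add 5: shortest ending here [6, 12, 4, 9, 7, 3, 3, 5] sum 49, len 8
add 6: shortest ending here [12, 4, 9, 7, 3, 3, 5, 6] sum 49, len 8
add 11: shortest ending here [4, 9, 7, 3, 3, 5, 6, 11] sum 48, len 8
add 9: shortest ending here [9, 7, 3, 3, 5, 6, 11, 9] sum 53, len 8
add 7: shortest ending here [7, 3, 3, 5, 6, 11, 9, 7] sum 51, len 8
Shortest qualifying length: 5.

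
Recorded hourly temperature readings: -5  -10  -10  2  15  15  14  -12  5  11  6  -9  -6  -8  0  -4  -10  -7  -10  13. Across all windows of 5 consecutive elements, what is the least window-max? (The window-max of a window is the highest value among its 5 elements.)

0

Each size-5 window and its max:
(-5, -10, -10, 2, 15) → max 15
(-10, -10, 2, 15, 15) → max 15
(-10, 2, 15, 15, 14) → max 15
(2, 15, 15, 14, -12) → max 15
(15, 15, 14, -12, 5) → max 15
(15, 14, -12, 5, 11) → max 15
(14, -12, 5, 11, 6) → max 14
(-12, 5, 11, 6, -9) → max 11
(5, 11, 6, -9, -6) → max 11
(11, 6, -9, -6, -8) → max 11
(6, -9, -6, -8, 0) → max 6
(-9, -6, -8, 0, -4) → max 0
(-6, -8, 0, -4, -10) → max 0
(-8, 0, -4, -10, -7) → max 0
(0, -4, -10, -7, -10) → max 0
(-4, -10, -7, -10, 13) → max 13
Least of these is 0.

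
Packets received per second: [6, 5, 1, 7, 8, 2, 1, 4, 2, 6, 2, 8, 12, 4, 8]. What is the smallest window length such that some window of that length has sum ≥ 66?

add 6: running sum 6 < 66
add 5: running sum 11 < 66
add 1: running sum 12 < 66
add 7: running sum 19 < 66
add 8: running sum 27 < 66
add 2: running sum 29 < 66
add 1: running sum 30 < 66
add 4: running sum 34 < 66
add 2: running sum 36 < 66
add 6: running sum 42 < 66
add 2: running sum 44 < 66
add 8: running sum 52 < 66
add 12: running sum 64 < 66
end 13: [6, 5, 1, 7, 8, 2, 1, 4, 2, 6, 2, 8, 12, 4] sum 68, len 14
end 14: [5, 1, 7, 8, 2, 1, 4, 2, 6, 2, 8, 12, 4, 8] sum 70, len 14
Shortest qualifying length: 14.

14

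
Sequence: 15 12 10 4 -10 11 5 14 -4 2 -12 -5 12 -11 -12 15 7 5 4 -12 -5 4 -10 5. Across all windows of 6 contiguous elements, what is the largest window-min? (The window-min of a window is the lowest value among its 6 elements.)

-10

(15, 12, 10, 4, -10, 11) → min -10
(12, 10, 4, -10, 11, 5) → min -10
(10, 4, -10, 11, 5, 14) → min -10
(4, -10, 11, 5, 14, -4) → min -10
(-10, 11, 5, 14, -4, 2) → min -10
(11, 5, 14, -4, 2, -12) → min -12
(5, 14, -4, 2, -12, -5) → min -12
(14, -4, 2, -12, -5, 12) → min -12
(-4, 2, -12, -5, 12, -11) → min -12
(2, -12, -5, 12, -11, -12) → min -12
(-12, -5, 12, -11, -12, 15) → min -12
(-5, 12, -11, -12, 15, 7) → min -12
(12, -11, -12, 15, 7, 5) → min -12
(-11, -12, 15, 7, 5, 4) → min -12
(-12, 15, 7, 5, 4, -12) → min -12
(15, 7, 5, 4, -12, -5) → min -12
(7, 5, 4, -12, -5, 4) → min -12
(5, 4, -12, -5, 4, -10) → min -12
(4, -12, -5, 4, -10, 5) → min -12
Largest of these is -10.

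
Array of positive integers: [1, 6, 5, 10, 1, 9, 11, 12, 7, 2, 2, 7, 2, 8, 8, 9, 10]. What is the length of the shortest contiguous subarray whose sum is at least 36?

4

add 1: running sum 1 < 36
add 6: running sum 7 < 36
add 5: running sum 12 < 36
add 10: running sum 22 < 36
add 1: running sum 23 < 36
add 9: running sum 32 < 36
end 6: [5, 10, 1, 9, 11] sum 36, len 5
end 7: [10, 1, 9, 11, 12] sum 43, len 5
end 8: [9, 11, 12, 7] sum 39, len 4
end 9: [9, 11, 12, 7, 2] sum 41, len 5
end 10: [9, 11, 12, 7, 2, 2] sum 43, len 6
end 11: [11, 12, 7, 2, 2, 7] sum 41, len 6
end 12: [11, 12, 7, 2, 2, 7, 2] sum 43, len 7
end 13: [12, 7, 2, 2, 7, 2, 8] sum 40, len 7
end 14: [7, 2, 2, 7, 2, 8, 8] sum 36, len 7
end 15: [2, 7, 2, 8, 8, 9] sum 36, len 6
end 16: [2, 8, 8, 9, 10] sum 37, len 5
Shortest qualifying length: 4.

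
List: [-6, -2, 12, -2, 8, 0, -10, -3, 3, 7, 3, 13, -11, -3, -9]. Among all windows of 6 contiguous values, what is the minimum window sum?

Window sums for each of the 10 positions:
(-6, -2, 12, -2, 8, 0) → sum 10
(-2, 12, -2, 8, 0, -10) → sum 6
(12, -2, 8, 0, -10, -3) → sum 5
(-2, 8, 0, -10, -3, 3) → sum -4
(8, 0, -10, -3, 3, 7) → sum 5
(0, -10, -3, 3, 7, 3) → sum 0
(-10, -3, 3, 7, 3, 13) → sum 13
(-3, 3, 7, 3, 13, -11) → sum 12
(3, 7, 3, 13, -11, -3) → sum 12
(7, 3, 13, -11, -3, -9) → sum 0
Minimum of these is -4.

-4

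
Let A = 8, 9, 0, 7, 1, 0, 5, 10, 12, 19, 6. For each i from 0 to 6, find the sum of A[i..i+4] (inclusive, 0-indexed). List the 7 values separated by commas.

(8, 9, 0, 7, 1) → sum 25
(9, 0, 7, 1, 0) → sum 17
(0, 7, 1, 0, 5) → sum 13
(7, 1, 0, 5, 10) → sum 23
(1, 0, 5, 10, 12) → sum 28
(0, 5, 10, 12, 19) → sum 46
(5, 10, 12, 19, 6) → sum 52

25, 17, 13, 23, 28, 46, 52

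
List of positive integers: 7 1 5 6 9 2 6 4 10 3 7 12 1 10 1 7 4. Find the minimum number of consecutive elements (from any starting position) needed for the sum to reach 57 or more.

9

add 7: running sum 7 < 57
add 1: running sum 8 < 57
add 5: running sum 13 < 57
add 6: running sum 19 < 57
add 9: running sum 28 < 57
add 2: running sum 30 < 57
add 6: running sum 36 < 57
add 4: running sum 40 < 57
add 10: running sum 50 < 57
add 3: running sum 53 < 57
add 7: shortest ending here [7, 1, 5, 6, 9, 2, 6, 4, 10, 3, 7] sum 60, len 11
add 12: shortest ending here [6, 9, 2, 6, 4, 10, 3, 7, 12] sum 59, len 9
add 1: shortest ending here [6, 9, 2, 6, 4, 10, 3, 7, 12, 1] sum 60, len 10
add 10: shortest ending here [9, 2, 6, 4, 10, 3, 7, 12, 1, 10] sum 64, len 10
add 1: shortest ending here [9, 2, 6, 4, 10, 3, 7, 12, 1, 10, 1] sum 65, len 11
add 7: shortest ending here [6, 4, 10, 3, 7, 12, 1, 10, 1, 7] sum 61, len 10
add 4: shortest ending here [4, 10, 3, 7, 12, 1, 10, 1, 7, 4] sum 59, len 10
Shortest qualifying length: 9.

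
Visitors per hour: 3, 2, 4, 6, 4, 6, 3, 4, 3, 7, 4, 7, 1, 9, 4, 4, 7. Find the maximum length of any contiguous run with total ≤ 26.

→ 3: sum 3, len 1
→ 2: sum 5, len 2
→ 4: sum 9, len 3
→ 6: sum 15, len 4
→ 4: sum 19, len 5
→ 6: sum 25, len 6
→ 3 (dropped 3): sum 25, len 6
→ 4 (dropped 2, 4): sum 23, len 5
→ 3: sum 26, len 6
→ 7 (dropped 6, 4): sum 23, len 5
→ 4 (dropped 6): sum 21, len 5
→ 7 (dropped 3): sum 25, len 5
→ 1: sum 26, len 6
→ 9 (dropped 4, 3, 7): sum 21, len 4
→ 4: sum 25, len 5
→ 4 (dropped 4): sum 25, len 5
→ 7 (dropped 7): sum 25, len 5
Longest length seen: 6.

6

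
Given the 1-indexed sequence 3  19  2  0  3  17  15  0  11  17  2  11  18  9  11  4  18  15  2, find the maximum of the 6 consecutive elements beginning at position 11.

Elements at indices 11..16: 2, 11, 18, 9, 11, 4
max(2, 11, 18, 9, 11, 4) = 18

18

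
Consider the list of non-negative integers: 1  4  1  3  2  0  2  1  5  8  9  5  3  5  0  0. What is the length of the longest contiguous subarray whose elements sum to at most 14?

8

Extend to the right; shrink from the left whenever the sum exceeds 14:
add 1: [1] sum 1, len 1
add 4: [1, 4] sum 5, len 2
add 1: [1, 4, 1] sum 6, len 3
add 3: [1, 4, 1, 3] sum 9, len 4
add 2: [1, 4, 1, 3, 2] sum 11, len 5
add 0: [1, 4, 1, 3, 2, 0] sum 11, len 6
add 2: [1, 4, 1, 3, 2, 0, 2] sum 13, len 7
add 1: [1, 4, 1, 3, 2, 0, 2, 1] sum 14, len 8
add 5: [1, 3, 2, 0, 2, 1, 5] sum 14, len 7
add 8: [1, 5, 8] sum 14, len 3
add 9: [9] sum 9, len 1
add 5: [9, 5] sum 14, len 2
add 3: [5, 3] sum 8, len 2
add 5: [5, 3, 5] sum 13, len 3
add 0: [5, 3, 5, 0] sum 13, len 4
add 0: [5, 3, 5, 0, 0] sum 13, len 5
Longest length seen: 8.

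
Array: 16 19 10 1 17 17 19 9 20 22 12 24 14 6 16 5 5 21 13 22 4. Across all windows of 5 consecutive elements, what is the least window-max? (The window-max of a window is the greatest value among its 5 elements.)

16

Window maxs for each of the 17 positions:
16 19 10 1 17 → max 19
19 10 1 17 17 → max 19
10 1 17 17 19 → max 19
1 17 17 19 9 → max 19
17 17 19 9 20 → max 20
17 19 9 20 22 → max 22
19 9 20 22 12 → max 22
9 20 22 12 24 → max 24
20 22 12 24 14 → max 24
22 12 24 14 6 → max 24
12 24 14 6 16 → max 24
24 14 6 16 5 → max 24
14 6 16 5 5 → max 16
6 16 5 5 21 → max 21
16 5 5 21 13 → max 21
5 5 21 13 22 → max 22
5 21 13 22 4 → max 22
Least of these is 16.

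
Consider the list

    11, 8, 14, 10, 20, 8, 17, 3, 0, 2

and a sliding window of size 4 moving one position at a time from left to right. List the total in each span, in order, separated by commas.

11 8 14 10 → sum 43
8 14 10 20 → sum 52
14 10 20 8 → sum 52
10 20 8 17 → sum 55
20 8 17 3 → sum 48
8 17 3 0 → sum 28
17 3 0 2 → sum 22

43, 52, 52, 55, 48, 28, 22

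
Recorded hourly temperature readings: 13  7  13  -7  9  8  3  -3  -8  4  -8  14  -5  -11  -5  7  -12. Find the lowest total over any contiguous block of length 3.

-21

Each size-3 window and its sum:
(13, 7, 13) → sum 33
(7, 13, -7) → sum 13
(13, -7, 9) → sum 15
(-7, 9, 8) → sum 10
(9, 8, 3) → sum 20
(8, 3, -3) → sum 8
(3, -3, -8) → sum -8
(-3, -8, 4) → sum -7
(-8, 4, -8) → sum -12
(4, -8, 14) → sum 10
(-8, 14, -5) → sum 1
(14, -5, -11) → sum -2
(-5, -11, -5) → sum -21
(-11, -5, 7) → sum -9
(-5, 7, -12) → sum -10
Lowest of these is -21.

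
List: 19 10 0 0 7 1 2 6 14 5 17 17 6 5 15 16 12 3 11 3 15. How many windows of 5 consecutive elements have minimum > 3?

(19, 10, 0, 0, 7) → min 0
(10, 0, 0, 7, 1) → min 0
(0, 0, 7, 1, 2) → min 0
(0, 7, 1, 2, 6) → min 0
(7, 1, 2, 6, 14) → min 1
(1, 2, 6, 14, 5) → min 1
(2, 6, 14, 5, 17) → min 2
(6, 14, 5, 17, 17) → min 5  > 3 ✓
(14, 5, 17, 17, 6) → min 5  > 3 ✓
(5, 17, 17, 6, 5) → min 5  > 3 ✓
(17, 17, 6, 5, 15) → min 5  > 3 ✓
(17, 6, 5, 15, 16) → min 5  > 3 ✓
(6, 5, 15, 16, 12) → min 5  > 3 ✓
(5, 15, 16, 12, 3) → min 3
(15, 16, 12, 3, 11) → min 3
(16, 12, 3, 11, 3) → min 3
(12, 3, 11, 3, 15) → min 3
6 windows satisfy the condition.

6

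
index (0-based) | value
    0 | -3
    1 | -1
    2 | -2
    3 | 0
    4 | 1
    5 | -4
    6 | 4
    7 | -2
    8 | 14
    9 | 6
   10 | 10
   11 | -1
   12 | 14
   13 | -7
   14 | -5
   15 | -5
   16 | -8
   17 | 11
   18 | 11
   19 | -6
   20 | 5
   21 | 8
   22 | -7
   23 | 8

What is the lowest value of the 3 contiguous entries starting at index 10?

-1

Elements at indices 10..12: 10, -1, 14
min(10, -1, 14) = -1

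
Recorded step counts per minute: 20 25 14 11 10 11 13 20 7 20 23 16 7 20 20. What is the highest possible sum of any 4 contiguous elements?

Window sums for each of the 12 positions:
(20, 25, 14, 11) → sum 70
(25, 14, 11, 10) → sum 60
(14, 11, 10, 11) → sum 46
(11, 10, 11, 13) → sum 45
(10, 11, 13, 20) → sum 54
(11, 13, 20, 7) → sum 51
(13, 20, 7, 20) → sum 60
(20, 7, 20, 23) → sum 70
(7, 20, 23, 16) → sum 66
(20, 23, 16, 7) → sum 66
(23, 16, 7, 20) → sum 66
(16, 7, 20, 20) → sum 63
Highest of these is 70.

70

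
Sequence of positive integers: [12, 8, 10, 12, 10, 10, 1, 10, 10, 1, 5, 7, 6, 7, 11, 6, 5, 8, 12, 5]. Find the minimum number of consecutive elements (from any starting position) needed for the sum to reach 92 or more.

12

add 12: running sum 12 < 92
add 8: running sum 20 < 92
add 10: running sum 30 < 92
add 12: running sum 42 < 92
add 10: running sum 52 < 92
add 10: running sum 62 < 92
add 1: running sum 63 < 92
add 10: running sum 73 < 92
add 10: running sum 83 < 92
add 1: running sum 84 < 92
add 5: running sum 89 < 92
add 7: shortest ending here [12, 8, 10, 12, 10, 10, 1, 10, 10, 1, 5, 7] sum 96, len 12
add 6: shortest ending here [12, 8, 10, 12, 10, 10, 1, 10, 10, 1, 5, 7, 6] sum 102, len 13
add 7: shortest ending here [8, 10, 12, 10, 10, 1, 10, 10, 1, 5, 7, 6, 7] sum 97, len 13
add 11: shortest ending here [10, 12, 10, 10, 1, 10, 10, 1, 5, 7, 6, 7, 11] sum 100, len 13
add 6: shortest ending here [12, 10, 10, 1, 10, 10, 1, 5, 7, 6, 7, 11, 6] sum 96, len 13
add 5: shortest ending here [12, 10, 10, 1, 10, 10, 1, 5, 7, 6, 7, 11, 6, 5] sum 101, len 14
add 8: shortest ending here [10, 10, 1, 10, 10, 1, 5, 7, 6, 7, 11, 6, 5, 8] sum 97, len 14
add 12: shortest ending here [10, 1, 10, 10, 1, 5, 7, 6, 7, 11, 6, 5, 8, 12] sum 99, len 14
add 5: shortest ending here [10, 10, 1, 5, 7, 6, 7, 11, 6, 5, 8, 12, 5] sum 93, len 13
Shortest qualifying length: 12.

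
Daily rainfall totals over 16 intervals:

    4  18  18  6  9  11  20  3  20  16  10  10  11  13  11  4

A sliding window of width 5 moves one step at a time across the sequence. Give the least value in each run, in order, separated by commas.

4, 6, 6, 3, 3, 3, 3, 3, 10, 10, 10, 4

4 18 18 6 9 → min 4
18 18 6 9 11 → min 6
18 6 9 11 20 → min 6
6 9 11 20 3 → min 3
9 11 20 3 20 → min 3
11 20 3 20 16 → min 3
20 3 20 16 10 → min 3
3 20 16 10 10 → min 3
20 16 10 10 11 → min 10
16 10 10 11 13 → min 10
10 10 11 13 11 → min 10
10 11 13 11 4 → min 4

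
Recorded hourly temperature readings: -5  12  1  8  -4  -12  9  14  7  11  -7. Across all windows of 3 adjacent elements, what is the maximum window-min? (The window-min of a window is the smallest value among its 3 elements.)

(-5, 12, 1) → min -5
(12, 1, 8) → min 1
(1, 8, -4) → min -4
(8, -4, -12) → min -12
(-4, -12, 9) → min -12
(-12, 9, 14) → min -12
(9, 14, 7) → min 7
(14, 7, 11) → min 7
(7, 11, -7) → min -7
Maximum of these is 7.

7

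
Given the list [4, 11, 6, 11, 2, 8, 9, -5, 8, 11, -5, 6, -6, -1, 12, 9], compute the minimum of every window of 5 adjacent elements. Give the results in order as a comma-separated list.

(4, 11, 6, 11, 2) → min 2
(11, 6, 11, 2, 8) → min 2
(6, 11, 2, 8, 9) → min 2
(11, 2, 8, 9, -5) → min -5
(2, 8, 9, -5, 8) → min -5
(8, 9, -5, 8, 11) → min -5
(9, -5, 8, 11, -5) → min -5
(-5, 8, 11, -5, 6) → min -5
(8, 11, -5, 6, -6) → min -6
(11, -5, 6, -6, -1) → min -6
(-5, 6, -6, -1, 12) → min -6
(6, -6, -1, 12, 9) → min -6

2, 2, 2, -5, -5, -5, -5, -5, -6, -6, -6, -6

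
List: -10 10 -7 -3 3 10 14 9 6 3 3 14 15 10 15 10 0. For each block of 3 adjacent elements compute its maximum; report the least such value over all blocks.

Each size-3 window and its max:
[-10, 10, -7] → max 10
[10, -7, -3] → max 10
[-7, -3, 3] → max 3
[-3, 3, 10] → max 10
[3, 10, 14] → max 14
[10, 14, 9] → max 14
[14, 9, 6] → max 14
[9, 6, 3] → max 9
[6, 3, 3] → max 6
[3, 3, 14] → max 14
[3, 14, 15] → max 15
[14, 15, 10] → max 15
[15, 10, 15] → max 15
[10, 15, 10] → max 15
[15, 10, 0] → max 15
Least of these is 3.

3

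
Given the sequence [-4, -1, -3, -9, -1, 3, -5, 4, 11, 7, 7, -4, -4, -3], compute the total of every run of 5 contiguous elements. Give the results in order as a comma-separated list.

-4 -1 -3 -9 -1 → sum -18
-1 -3 -9 -1 3 → sum -11
-3 -9 -1 3 -5 → sum -15
-9 -1 3 -5 4 → sum -8
-1 3 -5 4 11 → sum 12
3 -5 4 11 7 → sum 20
-5 4 11 7 7 → sum 24
4 11 7 7 -4 → sum 25
11 7 7 -4 -4 → sum 17
7 7 -4 -4 -3 → sum 3

-18, -11, -15, -8, 12, 20, 24, 25, 17, 3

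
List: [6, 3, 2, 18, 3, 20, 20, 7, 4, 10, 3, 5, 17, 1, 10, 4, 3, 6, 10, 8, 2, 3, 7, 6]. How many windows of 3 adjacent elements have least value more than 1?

(6, 3, 2) → min 2  > 1 ✓
(3, 2, 18) → min 2  > 1 ✓
(2, 18, 3) → min 2  > 1 ✓
(18, 3, 20) → min 3  > 1 ✓
(3, 20, 20) → min 3  > 1 ✓
(20, 20, 7) → min 7  > 1 ✓
(20, 7, 4) → min 4  > 1 ✓
(7, 4, 10) → min 4  > 1 ✓
(4, 10, 3) → min 3  > 1 ✓
(10, 3, 5) → min 3  > 1 ✓
(3, 5, 17) → min 3  > 1 ✓
(5, 17, 1) → min 1
(17, 1, 10) → min 1
(1, 10, 4) → min 1
(10, 4, 3) → min 3  > 1 ✓
(4, 3, 6) → min 3  > 1 ✓
(3, 6, 10) → min 3  > 1 ✓
(6, 10, 8) → min 6  > 1 ✓
(10, 8, 2) → min 2  > 1 ✓
(8, 2, 3) → min 2  > 1 ✓
(2, 3, 7) → min 2  > 1 ✓
(3, 7, 6) → min 3  > 1 ✓
19 windows satisfy the condition.

19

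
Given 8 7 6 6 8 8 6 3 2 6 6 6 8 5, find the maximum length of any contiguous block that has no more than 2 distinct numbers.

5

Extend right; when distinct count exceeds 2, shrink from the left:
[8] 1 distinct, len 1
[8, 7] 2 distinct, len 2
[7, 6] 2 distinct, len 2
[7, 6, 6] 2 distinct, len 3
[6, 6, 8] 2 distinct, len 3
[6, 6, 8, 8] 2 distinct, len 4
[6, 6, 8, 8, 6] 2 distinct, len 5
[6, 3] 2 distinct, len 2
[3, 2] 2 distinct, len 2
[2, 6] 2 distinct, len 2
[2, 6, 6] 2 distinct, len 3
[2, 6, 6, 6] 2 distinct, len 4
[6, 6, 6, 8] 2 distinct, len 4
[8, 5] 2 distinct, len 2
Longest length with ≤2 distinct: 5.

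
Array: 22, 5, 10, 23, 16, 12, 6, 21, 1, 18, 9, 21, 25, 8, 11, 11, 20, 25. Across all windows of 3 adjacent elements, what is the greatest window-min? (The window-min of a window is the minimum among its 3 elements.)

12

Each size-3 window and its min:
22 5 10 → min 5
5 10 23 → min 5
10 23 16 → min 10
23 16 12 → min 12
16 12 6 → min 6
12 6 21 → min 6
6 21 1 → min 1
21 1 18 → min 1
1 18 9 → min 1
18 9 21 → min 9
9 21 25 → min 9
21 25 8 → min 8
25 8 11 → min 8
8 11 11 → min 8
11 11 20 → min 11
11 20 25 → min 11
Greatest of these is 12.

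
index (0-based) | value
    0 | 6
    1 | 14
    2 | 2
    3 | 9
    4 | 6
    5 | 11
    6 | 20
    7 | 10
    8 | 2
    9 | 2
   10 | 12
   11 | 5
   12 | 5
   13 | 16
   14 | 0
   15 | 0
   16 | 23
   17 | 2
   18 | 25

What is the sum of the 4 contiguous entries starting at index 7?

26

Elements at indices 7..10: 10, 2, 2, 12
sum(10, 2, 2, 12) = 26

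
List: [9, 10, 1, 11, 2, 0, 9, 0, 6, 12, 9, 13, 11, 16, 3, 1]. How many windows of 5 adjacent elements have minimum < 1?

7

(9, 10, 1, 11, 2) → min 1
(10, 1, 11, 2, 0) → min 0  < 1 ✓
(1, 11, 2, 0, 9) → min 0  < 1 ✓
(11, 2, 0, 9, 0) → min 0  < 1 ✓
(2, 0, 9, 0, 6) → min 0  < 1 ✓
(0, 9, 0, 6, 12) → min 0  < 1 ✓
(9, 0, 6, 12, 9) → min 0  < 1 ✓
(0, 6, 12, 9, 13) → min 0  < 1 ✓
(6, 12, 9, 13, 11) → min 6
(12, 9, 13, 11, 16) → min 9
(9, 13, 11, 16, 3) → min 3
(13, 11, 16, 3, 1) → min 1
7 windows satisfy the condition.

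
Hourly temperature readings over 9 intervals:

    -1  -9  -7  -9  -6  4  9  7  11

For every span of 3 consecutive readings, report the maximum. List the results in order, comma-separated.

(-1, -9, -7) → max -1
(-9, -7, -9) → max -7
(-7, -9, -6) → max -6
(-9, -6, 4) → max 4
(-6, 4, 9) → max 9
(4, 9, 7) → max 9
(9, 7, 11) → max 11

-1, -7, -6, 4, 9, 9, 11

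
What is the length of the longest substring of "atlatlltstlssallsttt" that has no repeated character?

3

[a] len 1
[a, t] len 2
[a, t, l] len 3
[t, l, a] len 3
[l, a, t] len 3
[a, t, l] len 3
[l] len 1
[l, t] len 2
[l, t, s] len 3
[s, t] len 2
[s, t, l] len 3
[t, l, s] len 3
[s] len 1
[s, a] len 2
[s, a, l] len 3
[l] len 1
[l, s] len 2
[l, s, t] len 3
[t] len 1
[t] len 1
Longest all-distinct length: 3.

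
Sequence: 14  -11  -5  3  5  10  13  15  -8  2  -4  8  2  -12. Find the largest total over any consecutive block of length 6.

41

Each size-6 window and its sum:
14 -11 -5 3 5 10 → sum 16
-11 -5 3 5 10 13 → sum 15
-5 3 5 10 13 15 → sum 41
3 5 10 13 15 -8 → sum 38
5 10 13 15 -8 2 → sum 37
10 13 15 -8 2 -4 → sum 28
13 15 -8 2 -4 8 → sum 26
15 -8 2 -4 8 2 → sum 15
-8 2 -4 8 2 -12 → sum -12
Largest of these is 41.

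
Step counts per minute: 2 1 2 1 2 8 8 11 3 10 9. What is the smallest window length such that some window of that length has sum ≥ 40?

5

Extend right; whenever the sum reaches 40, record the length and shrink from the left:
add 2: running sum 2 < 40
add 1: running sum 3 < 40
add 2: running sum 5 < 40
add 1: running sum 6 < 40
add 2: running sum 8 < 40
add 8: running sum 16 < 40
add 8: running sum 24 < 40
add 11: running sum 35 < 40
add 3: running sum 38 < 40
add 10: shortest ending here [8, 8, 11, 3, 10] sum 40, len 5
add 9: shortest ending here [8, 11, 3, 10, 9] sum 41, len 5
Shortest qualifying length: 5.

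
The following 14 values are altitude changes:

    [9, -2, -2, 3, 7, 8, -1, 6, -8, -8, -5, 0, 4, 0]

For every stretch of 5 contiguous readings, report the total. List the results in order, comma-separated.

15, 14, 15, 23, 12, -3, -16, -15, -17, -9

9 -2 -2 3 7 → sum 15
-2 -2 3 7 8 → sum 14
-2 3 7 8 -1 → sum 15
3 7 8 -1 6 → sum 23
7 8 -1 6 -8 → sum 12
8 -1 6 -8 -8 → sum -3
-1 6 -8 -8 -5 → sum -16
6 -8 -8 -5 0 → sum -15
-8 -8 -5 0 4 → sum -17
-8 -5 0 4 0 → sum -9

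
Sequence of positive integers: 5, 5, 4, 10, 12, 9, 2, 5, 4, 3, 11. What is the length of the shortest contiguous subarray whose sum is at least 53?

8

add 5: running sum 5 < 53
add 5: running sum 10 < 53
add 4: running sum 14 < 53
add 10: running sum 24 < 53
add 12: running sum 36 < 53
add 9: running sum 45 < 53
add 2: running sum 47 < 53
add 5: running sum 52 < 53
end 8: [5, 5, 4, 10, 12, 9, 2, 5, 4] sum 56, len 9
end 9: [5, 4, 10, 12, 9, 2, 5, 4, 3] sum 54, len 9
end 10: [10, 12, 9, 2, 5, 4, 3, 11] sum 56, len 8
Shortest qualifying length: 8.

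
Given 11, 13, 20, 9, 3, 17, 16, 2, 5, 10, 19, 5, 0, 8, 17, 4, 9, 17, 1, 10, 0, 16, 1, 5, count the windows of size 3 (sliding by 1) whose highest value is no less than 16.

11 13 20 → max 20  ≥ 16 ✓
13 20 9 → max 20  ≥ 16 ✓
20 9 3 → max 20  ≥ 16 ✓
9 3 17 → max 17  ≥ 16 ✓
3 17 16 → max 17  ≥ 16 ✓
17 16 2 → max 17  ≥ 16 ✓
16 2 5 → max 16  ≥ 16 ✓
2 5 10 → max 10
5 10 19 → max 19  ≥ 16 ✓
10 19 5 → max 19  ≥ 16 ✓
19 5 0 → max 19  ≥ 16 ✓
5 0 8 → max 8
0 8 17 → max 17  ≥ 16 ✓
8 17 4 → max 17  ≥ 16 ✓
17 4 9 → max 17  ≥ 16 ✓
4 9 17 → max 17  ≥ 16 ✓
9 17 1 → max 17  ≥ 16 ✓
17 1 10 → max 17  ≥ 16 ✓
1 10 0 → max 10
10 0 16 → max 16  ≥ 16 ✓
0 16 1 → max 16  ≥ 16 ✓
16 1 5 → max 16  ≥ 16 ✓
19 windows satisfy the condition.

19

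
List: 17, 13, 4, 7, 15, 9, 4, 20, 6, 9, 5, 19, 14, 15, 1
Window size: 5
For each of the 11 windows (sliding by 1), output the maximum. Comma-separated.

17, 15, 15, 20, 20, 20, 20, 20, 19, 19, 19

(17, 13, 4, 7, 15) → max 17
(13, 4, 7, 15, 9) → max 15
(4, 7, 15, 9, 4) → max 15
(7, 15, 9, 4, 20) → max 20
(15, 9, 4, 20, 6) → max 20
(9, 4, 20, 6, 9) → max 20
(4, 20, 6, 9, 5) → max 20
(20, 6, 9, 5, 19) → max 20
(6, 9, 5, 19, 14) → max 19
(9, 5, 19, 14, 15) → max 19
(5, 19, 14, 15, 1) → max 19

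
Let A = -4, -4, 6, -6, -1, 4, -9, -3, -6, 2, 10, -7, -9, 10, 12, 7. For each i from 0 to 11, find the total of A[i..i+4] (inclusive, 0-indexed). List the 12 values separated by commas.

-9, -1, -6, -15, -15, -12, -6, -4, -10, 6, 16, 13

Sliding a size-5 window across the 16 values:
-4 -4 6 -6 -1 → sum -9
-4 6 -6 -1 4 → sum -1
6 -6 -1 4 -9 → sum -6
-6 -1 4 -9 -3 → sum -15
-1 4 -9 -3 -6 → sum -15
4 -9 -3 -6 2 → sum -12
-9 -3 -6 2 10 → sum -6
-3 -6 2 10 -7 → sum -4
-6 2 10 -7 -9 → sum -10
2 10 -7 -9 10 → sum 6
10 -7 -9 10 12 → sum 16
-7 -9 10 12 7 → sum 13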